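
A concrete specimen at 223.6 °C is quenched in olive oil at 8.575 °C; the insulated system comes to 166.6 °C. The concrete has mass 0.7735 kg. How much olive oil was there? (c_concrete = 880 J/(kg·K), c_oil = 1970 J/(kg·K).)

Heat lost by the concrete = heat gained by the oil:
0.7735·880·(223.6 − 166.6) = m·1970·(166.6 − 8.575)
311309 m = 38799  ⇒  m ≈ 0.1246 kg

m ≈ 0.125 kg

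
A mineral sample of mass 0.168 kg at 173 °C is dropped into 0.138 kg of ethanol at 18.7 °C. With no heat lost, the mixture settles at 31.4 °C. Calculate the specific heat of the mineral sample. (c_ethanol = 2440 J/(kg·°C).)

c ≈ 180 J/(kg·°C)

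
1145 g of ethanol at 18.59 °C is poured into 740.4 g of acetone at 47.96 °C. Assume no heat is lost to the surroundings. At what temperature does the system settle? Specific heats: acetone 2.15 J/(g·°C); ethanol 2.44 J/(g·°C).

Setting the total heat transfer to zero:
740.4·2.15·(T − 47.96) + 1145·2.44·(T − 18.59) = 0
1591.9(T − 47.96) + 2793.8(T − 18.59) = 0
(1591.9 + 2793.8) T = 1591.9·47.96 + 2793.8·18.59
T = 128282 / 4385.7 = 29.3 °C

T_f ≈ 29.3 °C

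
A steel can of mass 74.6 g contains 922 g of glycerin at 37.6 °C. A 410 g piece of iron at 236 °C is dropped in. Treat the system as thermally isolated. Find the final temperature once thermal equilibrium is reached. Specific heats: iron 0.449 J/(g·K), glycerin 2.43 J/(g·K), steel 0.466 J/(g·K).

Let T be the final temperature. ΣQ_i = 0:
410·0.449·(T − 236) + 922·2.43·(T − 37.6) + 74.6·0.466·(T − 37.6) = 0
184.09(T − 236) + 2240.5(T − 37.6) + 34.76(T − 37.6) = 0
(184.09 + 2240.5 + 34.76) T = 184.09·236 + 2240.5·37.6 + 34.76·37.6
T = 128994/2459.3 ≈ 52.45 °C

T_f ≈ 52.5 °C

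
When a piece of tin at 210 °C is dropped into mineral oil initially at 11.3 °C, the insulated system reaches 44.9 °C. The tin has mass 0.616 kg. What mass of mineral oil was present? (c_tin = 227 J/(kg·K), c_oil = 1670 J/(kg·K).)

Energy conservation, ΣQ = 0:
0.616·227·(44.9 − 210) + m·1670·(44.9 − 11.3) = 0
56112 m = 23086
m = 23086/56112 ≈ 0.4114 kg

m ≈ 0.411 kg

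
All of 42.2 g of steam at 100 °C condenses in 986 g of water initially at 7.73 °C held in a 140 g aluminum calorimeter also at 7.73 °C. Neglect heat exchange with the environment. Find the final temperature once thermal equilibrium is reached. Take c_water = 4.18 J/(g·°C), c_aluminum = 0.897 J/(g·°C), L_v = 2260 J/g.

T_f ≈ 33.0 °C

Net heat exchanged in the isolated system is zero:
latent heat released on condensation: 42.2×2260 = 95372
  condensed water 100 °C→T: 176.4(T − 100)
  water warms: 986×4.18×(T − 7.73) = 4121.5(T − 7.73)
  aluminum cup: 140×0.897×(T − 7.73) = 125.58(T − 7.73)
4423.5 T = 95372 + 17640 + 32830 = 145841
T ≈ 32.97 °C — below 100 °C, confirming all the steam condensed.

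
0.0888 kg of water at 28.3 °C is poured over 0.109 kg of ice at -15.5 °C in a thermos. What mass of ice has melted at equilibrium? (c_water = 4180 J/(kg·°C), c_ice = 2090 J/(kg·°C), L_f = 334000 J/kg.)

Cooling the water to 0 °C releases 0.0888×4180×28.3 = 10505 J.
Of that, 0.109×2090×15.5 = 3531.1 J goes to bring the ice to 0 °C, leaving 6973.5 J.
To melt every bit of ice: 0.109×334000 = 36406 J.
Since 6973.5 < 36406 J, not all the ice melts; equilibrium is at 0 °C.
m_melt = 6973.5 / L_f = 0.02088 kg.

m_melted ≈ 0.0209 kg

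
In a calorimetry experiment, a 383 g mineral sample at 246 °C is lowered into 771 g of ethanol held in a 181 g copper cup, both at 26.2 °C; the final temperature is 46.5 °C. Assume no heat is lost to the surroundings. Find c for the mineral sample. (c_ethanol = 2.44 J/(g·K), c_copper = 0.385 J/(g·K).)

c ≈ 0.518 J/(g·K)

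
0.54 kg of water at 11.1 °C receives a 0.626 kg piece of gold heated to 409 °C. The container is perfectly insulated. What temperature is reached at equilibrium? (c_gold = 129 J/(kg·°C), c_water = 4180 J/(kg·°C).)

T_f ≈ 24.8 °C

T_f is the heat-capacity-weighted average of the initial temperatures:
T_f = (80.75×409 + 2257.2×11.1) / (80.75 + 2257.2)
    = 58083 / 2338 ≈ 24.84 °C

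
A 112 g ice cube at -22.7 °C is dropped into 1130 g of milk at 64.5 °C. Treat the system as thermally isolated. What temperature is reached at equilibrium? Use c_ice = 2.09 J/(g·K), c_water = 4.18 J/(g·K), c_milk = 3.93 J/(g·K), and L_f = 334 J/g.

Heat gained plus heat lost sum to zero:
warm ice to 0 °C: 112×2.09×(0 − (-22.7)) = 5313.6
  melt ice: 112×334 = 37408
  warm the meltwater: 468.16 T
  milk cools: 1130×3.93×(T − 64.5) = 4440.9(T − 64.5)
4909.1 T = 286438 − 42722 = 243716
T ≈ 49.65 °C. Since T > 0 °C, the all-ice-melts assumption holds.

T_f ≈ 49.6 °C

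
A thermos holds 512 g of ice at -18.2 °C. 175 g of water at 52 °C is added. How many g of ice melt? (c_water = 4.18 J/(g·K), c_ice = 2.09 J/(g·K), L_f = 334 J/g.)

m_melted ≈ 55.6 g

Cooling the water to 0 °C releases 175·4.18·52 = 38038 J.
Warming the ice to 0 °C takes 512·2.09·18.2 = 19475 J, leaving 18563 J for melting.
Fully melting the ice requires m_ice L_f = 512·334 = 171008 J.
That's not enough to melt it all — equilibrium is at 0 °C with ice remaining.
Mass melted = 18563/334 ≈ 55.58 g.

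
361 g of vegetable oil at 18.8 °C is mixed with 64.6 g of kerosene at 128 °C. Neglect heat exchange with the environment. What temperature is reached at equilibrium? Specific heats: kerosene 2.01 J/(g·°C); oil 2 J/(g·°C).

Let T be the final temperature. ΣQ_i = 0:
64.6·2.01·(T − 128) + 361·2·(T − 18.8) = 0
129.85(T − 128) + 722(T − 18.8) = 0
(129.85 + 722) T = 129.85·128 + 722·18.8
T = 30194 / 851.85 = 35.4 °C

T_f ≈ 35.4 °C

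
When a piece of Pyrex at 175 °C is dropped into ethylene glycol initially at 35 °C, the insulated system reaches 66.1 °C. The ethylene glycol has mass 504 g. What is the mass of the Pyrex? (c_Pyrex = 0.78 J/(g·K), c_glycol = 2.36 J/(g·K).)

Setting the total heat transfer to zero:
m·0.78·(66.1 − 175) + 504·2.36·(66.1 − 35) = 0
-84.94 m = -36992
m = -36992/-84.94 ≈ 435.5 g

m ≈ 435 g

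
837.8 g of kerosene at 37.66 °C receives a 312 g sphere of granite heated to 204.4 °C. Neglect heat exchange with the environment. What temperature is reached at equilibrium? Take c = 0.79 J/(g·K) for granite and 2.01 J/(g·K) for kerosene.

T_f ≈ 58.9 °C

Let T be the final temperature. ΣQ_i = 0:
312*0.79*(T − 204.4) + 837.8*2.01*(T − 37.66) = 0
1930.5 T = 113799
T = 113799 / 1930.5 = 58.9 °C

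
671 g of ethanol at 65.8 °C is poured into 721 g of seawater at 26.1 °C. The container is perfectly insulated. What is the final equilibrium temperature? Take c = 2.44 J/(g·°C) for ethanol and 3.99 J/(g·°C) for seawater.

T_f ≈ 40.5 °C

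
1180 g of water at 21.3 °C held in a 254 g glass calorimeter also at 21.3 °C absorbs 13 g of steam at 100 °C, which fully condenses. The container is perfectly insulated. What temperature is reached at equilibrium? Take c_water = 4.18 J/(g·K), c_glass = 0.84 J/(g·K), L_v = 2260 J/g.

Setting the total heat transfer to zero:
condense steam: −13×2260 = −29380; condensed water 100 °C→T: 54.34(T − 100); original water: 4932.4(T − 21.3); cup: 213.36(T − 21.3)
5200.1 T = 29380 + 5434 + 109605 = 144419
T ≈ 27.77 °C — below 100 °C, confirming all the steam condensed.

T_f ≈ 27.8 °C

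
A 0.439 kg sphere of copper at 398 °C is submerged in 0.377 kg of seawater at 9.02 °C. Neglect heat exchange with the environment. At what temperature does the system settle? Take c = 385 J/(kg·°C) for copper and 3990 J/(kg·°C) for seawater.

T_f ≈ 48.3 °C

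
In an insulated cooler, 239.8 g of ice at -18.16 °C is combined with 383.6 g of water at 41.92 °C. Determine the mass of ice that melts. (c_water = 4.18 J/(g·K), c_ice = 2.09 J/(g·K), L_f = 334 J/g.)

Cooling the water to 0 °C releases 383.6×4.18×41.92 = 67217 J.
Warming the ice to 0 °C takes 239.8×2.09×18.16 = 9101.5 J, leaving 58115 J for melting.
Melting all 239.8 g of ice would need 239.8×334 = 80093 J.
58115 J < 80093 J, so only part of the ice melts and the system sits at 0 °C.
Mass melted = 58115/334 ≈ 174 g.

m_melted ≈ 174 g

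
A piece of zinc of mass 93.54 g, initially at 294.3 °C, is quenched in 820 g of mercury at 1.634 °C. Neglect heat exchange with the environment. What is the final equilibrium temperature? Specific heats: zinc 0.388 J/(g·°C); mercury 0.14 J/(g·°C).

T_f ≈ 71.9 °C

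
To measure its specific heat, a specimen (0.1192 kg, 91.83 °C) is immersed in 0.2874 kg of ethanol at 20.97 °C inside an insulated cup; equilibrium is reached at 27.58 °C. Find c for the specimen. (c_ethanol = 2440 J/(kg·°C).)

m_s c (T_s − T_f) = m_ethanol c_ethanol (T_f − T_0):
0.1192·c·(91.83 − 27.58) = 0.2874·2440·(27.58 − 20.97)
7.659 c = 4635.3  ⇒  c ≈ 605.2 J/(kg·°C)

c ≈ 605 J/(kg·°C)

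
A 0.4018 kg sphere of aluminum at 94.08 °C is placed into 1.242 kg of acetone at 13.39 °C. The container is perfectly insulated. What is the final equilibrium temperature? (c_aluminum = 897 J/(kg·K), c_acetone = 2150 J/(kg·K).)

T_f ≈ 23.0 °C

Heat lost by the aluminum equals heat gained by the acetone:
0.4018×897×(94.08 − T) = 1.242×2150×(T − 13.39)
360.41(94.08 − T) = 2670.3(T − 13.39)
3030.7 T = 69663  ⇒  T ≈ 22.99 °C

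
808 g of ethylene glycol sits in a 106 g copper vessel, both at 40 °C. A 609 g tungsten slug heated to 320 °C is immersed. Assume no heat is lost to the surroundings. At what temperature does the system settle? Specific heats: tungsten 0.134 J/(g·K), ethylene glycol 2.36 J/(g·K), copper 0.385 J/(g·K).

Energy conservation, ΣQ = 0:
609*0.134*(T − 320) + 808*2.36*(T − 40) + 106*0.385*(T − 40) = 0
81.61(T − 320) + 1906.9(T − 40) + 40.81(T − 40) = 0
(81.61 + 1906.9 + 40.81) T = 81.61*320 + 1906.9*40 + 40.81*40
T = 104022/2029.3 ≈ 51.26 °C

T_f ≈ 51.3 °C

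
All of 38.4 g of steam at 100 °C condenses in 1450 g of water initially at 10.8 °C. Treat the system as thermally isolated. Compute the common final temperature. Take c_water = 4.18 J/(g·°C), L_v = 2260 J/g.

T_f ≈ 27.1 °C

Conservation of energy gives ΣQ = 0:
steam→water at 100 °C releases m L_v = 38.4×2260 = 86784; condensed water 100 °C→T: 160.51(T − 100); water warms: 1450×4.18×(T − 10.8) = 6061(T − 10.8)
6221.5 T = 86784 + 16051 + 65459 = 168294
T ≈ 27.05 °C, under the boiling point, so the assumption holds.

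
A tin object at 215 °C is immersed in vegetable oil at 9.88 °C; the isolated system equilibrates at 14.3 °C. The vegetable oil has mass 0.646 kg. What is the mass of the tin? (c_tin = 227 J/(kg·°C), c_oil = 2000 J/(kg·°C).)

Taking heat into each body as positive, Σ m c ΔT = 0:
m×227×(14.3 − 215) + 0.646×2000×(14.3 − 9.88) = 0
-45559 m = -5710.6
m = -5710.6/-45559 ≈ 0.1253 kg

m ≈ 0.125 kg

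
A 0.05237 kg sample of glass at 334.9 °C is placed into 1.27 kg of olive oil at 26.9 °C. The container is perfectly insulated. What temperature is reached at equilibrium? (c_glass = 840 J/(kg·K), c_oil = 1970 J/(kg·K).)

Conservation of energy gives ΣQ = 0:
0.05237·840·(T − 334.9) + 1.27·1970·(T − 26.9) = 0
(43.99 + 2501.9) T = 43.99·334.9 + 2501.9·26.9
T ≈ 32.22 °C

T_f ≈ 32.2 °C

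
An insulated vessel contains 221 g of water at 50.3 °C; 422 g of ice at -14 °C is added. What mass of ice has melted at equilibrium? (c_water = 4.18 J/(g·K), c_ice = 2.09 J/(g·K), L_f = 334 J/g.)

m_melted ≈ 102 g

Water can give up m c ΔT = 221×4.18×50.3 = 46466 J before reaching 0 °C.
Warming the ice to 0 °C takes 422×2.09×14 = 12348 J, leaving 34118 J for melting.
Fully melting the ice requires m_ice L_f = 422×334 = 140948 J.
That's not enough to melt it all — equilibrium is at 0 °C with ice remaining.
Mass melted = 34118/334 ≈ 102.2 g.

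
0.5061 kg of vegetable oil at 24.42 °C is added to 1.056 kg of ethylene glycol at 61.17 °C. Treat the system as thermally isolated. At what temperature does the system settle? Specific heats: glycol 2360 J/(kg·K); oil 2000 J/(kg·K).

T_f ≈ 50.6 °C

|Q_glycol| = |Q_oil|:
1.056×2360×(61.17 − T) = 0.5061×2000×(T − 24.42)
2492.2(61.17 − T) = 1012.2(T − 24.42)
3504.4 T = 177163  ⇒  T ≈ 50.56 °C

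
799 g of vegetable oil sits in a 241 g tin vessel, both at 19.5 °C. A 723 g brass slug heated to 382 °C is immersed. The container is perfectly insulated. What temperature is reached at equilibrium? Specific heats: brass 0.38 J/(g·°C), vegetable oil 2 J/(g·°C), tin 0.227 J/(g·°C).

T_f ≈ 71.2 °C

T_f = Σ m_i c_i T_i / Σ m_i c_i:
T_f = (274.74*382 + 1598*19.5 + 54.71*19.5) / (274.74 + 1598 + 54.71)
    = 137178 / 1927.4 ≈ 71.17 °C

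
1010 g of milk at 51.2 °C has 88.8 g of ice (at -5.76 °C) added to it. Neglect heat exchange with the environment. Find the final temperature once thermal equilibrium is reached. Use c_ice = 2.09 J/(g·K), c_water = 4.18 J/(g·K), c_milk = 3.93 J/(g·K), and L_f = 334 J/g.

Net heat exchanged in the isolated system is zero:
warm ice to 0 °C: 88.8×2.09×(0 − (-5.76)) = 1069
  latent heat to melt: 88.8×334 = 29659
  warm the meltwater: 371.18 T
  milk: 3969.3(T − 51.2)
4340.5 T = 203228 − 30728 = 172500
T ≈ 39.74 °C (positive, so assuming full melt was valid).

T_f ≈ 39.7 °C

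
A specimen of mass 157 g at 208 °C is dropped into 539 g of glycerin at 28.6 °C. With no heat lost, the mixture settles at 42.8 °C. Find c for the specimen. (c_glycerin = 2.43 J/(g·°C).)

Heat lost by the specimen = heat gained by the glycerin:
157·c·(208 − 42.8) = 539·2.43·(42.8 − 28.6)
25936 c = 18599  ⇒  c ≈ 0.7171 J/(g·°C)

c ≈ 0.717 J/(g·°C)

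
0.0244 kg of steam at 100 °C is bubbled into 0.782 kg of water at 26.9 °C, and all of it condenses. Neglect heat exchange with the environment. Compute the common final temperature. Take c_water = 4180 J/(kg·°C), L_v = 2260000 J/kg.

Energy balance with sensible and latent terms:
condense steam: −0.0244×2260000 = −55144
  condensed water 100 °C→T: 101.99(T − 100)
  water warms: 0.782×4180×(T − 26.9) = 3268.8(T − 26.9)
3370.8 T = 55144 + 10199 + 87930 = 153273
T ≈ 45.47 °C, under the boiling point, so the assumption holds.

T_f ≈ 45.5 °C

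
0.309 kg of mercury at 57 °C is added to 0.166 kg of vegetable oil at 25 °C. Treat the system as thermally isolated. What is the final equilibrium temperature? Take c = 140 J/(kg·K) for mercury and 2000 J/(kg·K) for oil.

T_f ≈ 28.7 °C

Net heat exchanged in the isolated system is zero:
0.309*140*(T − 57) + 0.166*2000*(T − 25) = 0
43.26(T − 57) + 332(T − 25) = 0
375.26 T = 10766
T = 10766 / 375.26 = 28.7 °C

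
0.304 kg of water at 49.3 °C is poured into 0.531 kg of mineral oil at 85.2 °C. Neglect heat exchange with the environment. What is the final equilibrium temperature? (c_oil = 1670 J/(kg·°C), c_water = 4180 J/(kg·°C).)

T_f ≈ 64.1 °C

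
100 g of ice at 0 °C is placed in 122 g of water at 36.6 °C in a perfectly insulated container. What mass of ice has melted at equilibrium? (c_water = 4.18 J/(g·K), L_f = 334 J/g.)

Heat available from the water dropping to 0 °C: 122·4.18·36.6 = 18665 J.
Fully melting the ice requires m_ice L_f = 100·334 = 33400 J.
Since 18665 < 33400 J, not all the ice melts; equilibrium is at 0 °C.
m_melted·334 = 18665  ⇒  m_melted ≈ 55.88 g.

m_melted ≈ 55.9 g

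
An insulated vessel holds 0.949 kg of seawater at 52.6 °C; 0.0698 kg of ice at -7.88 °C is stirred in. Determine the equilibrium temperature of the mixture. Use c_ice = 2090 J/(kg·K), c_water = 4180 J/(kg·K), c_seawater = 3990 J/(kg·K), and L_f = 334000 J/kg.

T_f ≈ 42.8 °C

Heat gained plus heat lost sum to zero:
warm ice to 0 °C: 0.0698×2090×(0 − (-7.88)) = 1149.6; latent heat to melt: 0.0698×334000 = 23313; meltwater 0→T: 0.0698×4180×T = 291.76 T; seawater: 3786.5(T − 52.6)
4078.3 T = 199170 − 24463 = 174708
T ≈ 42.84 °C — above 0 °C, consistent with complete melting.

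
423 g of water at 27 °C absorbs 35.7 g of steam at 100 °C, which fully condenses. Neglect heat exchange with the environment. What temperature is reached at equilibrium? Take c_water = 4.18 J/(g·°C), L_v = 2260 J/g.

T_f ≈ 74.8 °C

Energy balance with sensible and latent terms:
latent heat released on condensation: 35.7×2260 = 80682
  condensed water 100 °C→T: 149.23(T − 100)
  original water: 1768.1(T − 27)
1917.4 T = 80682 + 14923 + 47740 = 143344
T ≈ 74.76 °C (< 100 °C, so full condensation is consistent).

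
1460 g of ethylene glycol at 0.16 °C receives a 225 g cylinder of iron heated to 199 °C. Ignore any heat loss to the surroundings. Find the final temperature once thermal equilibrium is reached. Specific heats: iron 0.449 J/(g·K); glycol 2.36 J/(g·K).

Conservation of energy gives ΣQ = 0:
225×0.449×(T − 199) + 1460×2.36×(T − 0.16) = 0
101.03(T − 199) + 3445.6(T − 0.16) = 0
3546.6 T = 20655
T ≈ 5.82 °C

T_f ≈ 5.8 °C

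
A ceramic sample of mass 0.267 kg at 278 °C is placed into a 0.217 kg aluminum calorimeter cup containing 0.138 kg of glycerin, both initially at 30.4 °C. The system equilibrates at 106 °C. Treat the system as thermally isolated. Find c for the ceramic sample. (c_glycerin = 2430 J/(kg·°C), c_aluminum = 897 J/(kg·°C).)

c ≈ 872 J/(kg·°C)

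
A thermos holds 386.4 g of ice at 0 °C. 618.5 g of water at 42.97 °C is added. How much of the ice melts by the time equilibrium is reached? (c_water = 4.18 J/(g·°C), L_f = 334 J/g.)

m_melted ≈ 333 g

Heat available from the water dropping to 0 °C: 618.5·4.18·42.97 = 111092 J.
To melt every bit of ice: 386.4·334 = 129058 J.
111092 J < 129058 J, so only part of the ice melts and the system sits at 0 °C.
m_melt = 111092 / L_f = 332.6 g.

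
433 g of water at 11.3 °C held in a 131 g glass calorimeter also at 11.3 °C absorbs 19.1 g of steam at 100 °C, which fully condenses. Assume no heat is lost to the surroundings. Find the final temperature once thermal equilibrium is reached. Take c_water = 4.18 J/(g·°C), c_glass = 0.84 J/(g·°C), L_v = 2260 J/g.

T_f ≈ 36.4 °C

Taking heat into each body as positive, Σ m c ΔT = 0:
steam→water at 100 °C releases m L_v = 19.1·2260 = 43166
  condensed water 100 °C→T: 79.84(T − 100)
  original water: 1809.9(T − 11.3)
  cup: 110.04(T − 11.3)
1999.8 T = 43166 + 7983.8 + 21696 = 72846
T ≈ 36.43 °C, under the boiling point, so the assumption holds.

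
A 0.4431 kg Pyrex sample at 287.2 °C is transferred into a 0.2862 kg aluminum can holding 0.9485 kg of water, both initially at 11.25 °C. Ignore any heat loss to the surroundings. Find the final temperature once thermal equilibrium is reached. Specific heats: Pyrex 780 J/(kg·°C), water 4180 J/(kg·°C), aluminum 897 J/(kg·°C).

T_f ≈ 32.1 °C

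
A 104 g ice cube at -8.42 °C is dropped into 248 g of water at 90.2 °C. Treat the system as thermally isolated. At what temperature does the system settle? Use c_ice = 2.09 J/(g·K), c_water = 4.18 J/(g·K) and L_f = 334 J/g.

Sum of m c ΔT and latent-heat terms is zero:
warm ice to 0 °C: 104×2.09×(0 − (-8.42)) = 1830.2; fusion: m_ice L_f = 104×334 = 34736; warm the meltwater: 434.72 T; water: 1036.6(T − 90.2)
1471.4 T = 93505 − 36566 = 56939
T ≈ 38.70 °C. Since T > 0 °C, the all-ice-melts assumption holds.

T_f ≈ 38.7 °C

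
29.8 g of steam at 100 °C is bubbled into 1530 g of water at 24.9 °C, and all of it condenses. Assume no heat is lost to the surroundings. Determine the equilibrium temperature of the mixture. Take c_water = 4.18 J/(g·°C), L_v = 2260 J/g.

Taking heat into each body as positive, Σ m c ΔT = 0:
condense steam: −29.8×2260 = −67348
  condensed water 100 °C→T: 124.56(T − 100)
  original water: 6395.4(T − 24.9)
6520 T = 67348 + 12456 + 159245 = 239050
T ≈ 36.66 °C, under the boiling point, so the assumption holds.

T_f ≈ 36.7 °C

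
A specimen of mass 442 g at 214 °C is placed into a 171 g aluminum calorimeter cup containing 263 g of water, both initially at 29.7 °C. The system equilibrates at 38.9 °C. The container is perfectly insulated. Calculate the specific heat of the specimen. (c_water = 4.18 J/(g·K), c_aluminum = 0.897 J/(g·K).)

c ≈ 0.149 J/(g·K)

Taking heat into each body as positive, Σ m c ΔT = 0:
442·c·(38.9 − 214) + 263·4.18·(38.9 − 29.7) + 171·0.897·(38.9 − 29.7) = 0
-77394 c = -11525
c = -11525/-77394 ≈ 0.1489 J/(g·K)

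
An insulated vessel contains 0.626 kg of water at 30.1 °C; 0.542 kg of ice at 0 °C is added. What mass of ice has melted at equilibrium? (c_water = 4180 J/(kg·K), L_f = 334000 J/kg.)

m_melted ≈ 0.236 kg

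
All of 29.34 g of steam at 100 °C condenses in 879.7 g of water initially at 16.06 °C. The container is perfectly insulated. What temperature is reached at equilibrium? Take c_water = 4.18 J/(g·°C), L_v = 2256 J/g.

T_f ≈ 36.2 °C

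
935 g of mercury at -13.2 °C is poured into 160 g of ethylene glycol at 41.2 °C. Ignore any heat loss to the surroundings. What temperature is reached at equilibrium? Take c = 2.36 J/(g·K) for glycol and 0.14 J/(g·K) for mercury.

T_f ≈ 27.2 °C

|Q_glycol| = |Q_mercury|:
160·2.36·(41.2 − T) = 935·0.14·(T − (-13.2))
377.6(41.2 − T) = 130.9(T − (-13.2))
508.5 T = 13829  ⇒  T ≈ 27.20 °C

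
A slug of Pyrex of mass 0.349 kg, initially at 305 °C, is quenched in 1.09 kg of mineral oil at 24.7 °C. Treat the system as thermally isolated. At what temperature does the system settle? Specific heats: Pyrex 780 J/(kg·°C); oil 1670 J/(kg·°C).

Heat gained plus heat lost sum to zero:
0.349·780·(T − 305) + 1.09·1670·(T − 24.7) = 0
(272.22 + 1820.3) T = 272.22·305 + 1820.3·24.7
T = 127989 / 2092.5 = 61.2 °C

T_f ≈ 61.2 °C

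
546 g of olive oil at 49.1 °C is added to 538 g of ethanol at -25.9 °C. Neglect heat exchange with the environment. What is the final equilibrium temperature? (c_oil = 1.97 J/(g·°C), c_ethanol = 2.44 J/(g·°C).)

T_f ≈ 7.9 °C

Energy conservation, ΣQ = 0:
546×1.97×(T − 49.1) + 538×2.44×(T − (-25.9)) = 0
2388.3 T = 18813
T = 18813/2388.3 ≈ 7.88 °C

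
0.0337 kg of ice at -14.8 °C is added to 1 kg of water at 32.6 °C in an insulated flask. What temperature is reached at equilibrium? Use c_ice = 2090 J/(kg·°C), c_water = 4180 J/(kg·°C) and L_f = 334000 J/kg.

T_f ≈ 28.7 °C

Energy conservation, ΣQ = 0:
ice -14.8→0 °C: 0.0337×2090×14.8 = 1042.4; latent heat to melt: 0.0337×334000 = 11256; warm the meltwater: 140.87 T; water cools: 1×4180×(T − 32.6) = 4180(T − 32.6)
4320.9 T = 136268 − 12298 = 123970
T ≈ 28.69 °C (positive, so assuming full melt was valid).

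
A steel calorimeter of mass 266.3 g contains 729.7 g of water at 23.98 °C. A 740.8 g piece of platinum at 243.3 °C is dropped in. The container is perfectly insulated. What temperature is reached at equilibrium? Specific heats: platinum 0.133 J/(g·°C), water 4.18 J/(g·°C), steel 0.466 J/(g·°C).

T_f = Σ m_i c_i T_i / Σ m_i c_i:
T_f = (98.53·243.3 + 3050.1·23.98 + 124.1·23.98) / (98.53 + 3050.1 + 124.1)
    = 100090 / 3272.8 ≈ 30.58 °C

T_f ≈ 30.6 °C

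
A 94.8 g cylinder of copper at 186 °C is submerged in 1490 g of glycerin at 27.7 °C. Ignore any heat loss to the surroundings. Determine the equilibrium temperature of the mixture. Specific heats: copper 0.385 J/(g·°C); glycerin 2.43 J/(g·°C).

T_f ≈ 29.3 °C

T_f is the heat-capacity-weighted average of the initial temperatures:
T_f = (36.5×186 + 3620.7×27.7) / (36.5 + 3620.7)
    = 107082 / 3657.2 ≈ 29.28 °C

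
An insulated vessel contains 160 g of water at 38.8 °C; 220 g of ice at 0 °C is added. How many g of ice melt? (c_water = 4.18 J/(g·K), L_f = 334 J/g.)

Heat available from the water dropping to 0 °C: 160·4.18·38.8 = 25949 J.
Melting all 220 g of ice would need 220·334 = 73480 J.
Since 25949 < 73480 J, not all the ice melts; equilibrium is at 0 °C.
m_melt = 25949 / L_f = 77.69 g.

m_melted ≈ 77.7 g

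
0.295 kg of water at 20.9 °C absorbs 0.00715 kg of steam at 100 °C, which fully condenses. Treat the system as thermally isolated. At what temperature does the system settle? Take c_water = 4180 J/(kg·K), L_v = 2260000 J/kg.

Heat gained plus heat lost sum to zero:
condense steam: −0.00715×2260000 = −16159
  condensed water 100 °C→T: 29.89(T − 100)
  water warms: 0.295×4180×(T − 20.9) = 1233.1(T − 20.9)
1263 T = 16159 + 2988.7 + 25772 = 44919
T ≈ 35.57 °C — below 100 °C, confirming all the steam condensed.

T_f ≈ 35.6 °C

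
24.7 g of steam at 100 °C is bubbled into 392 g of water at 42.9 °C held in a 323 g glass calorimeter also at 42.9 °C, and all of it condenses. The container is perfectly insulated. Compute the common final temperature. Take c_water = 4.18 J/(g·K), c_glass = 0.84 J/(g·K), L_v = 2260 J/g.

Energy conservation, ΣQ = 0:
condense steam: −24.7×2260 = −55822; condensate cools 100→T: 24.7×4.18×(T − 100) = 103.25(T − 100); original water: 1638.6(T − 42.9); cup: 271.32(T − 42.9)
2013.1 T = 55822 + 10325 + 81934 = 148080
T ≈ 73.56 °C (< 100 °C, so full condensation is consistent).

T_f ≈ 73.6 °C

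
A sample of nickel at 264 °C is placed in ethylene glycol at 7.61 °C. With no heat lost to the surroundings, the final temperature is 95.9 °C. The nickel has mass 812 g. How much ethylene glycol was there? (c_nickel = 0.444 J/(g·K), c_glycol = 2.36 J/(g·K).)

Heat lost by the nickel = heat gained by the glycol:
812×0.444×(264 − 95.9) = m×2.36×(95.9 − 7.61)
208.36 m = 60605  ⇒  m ≈ 290.9 g

m ≈ 291 g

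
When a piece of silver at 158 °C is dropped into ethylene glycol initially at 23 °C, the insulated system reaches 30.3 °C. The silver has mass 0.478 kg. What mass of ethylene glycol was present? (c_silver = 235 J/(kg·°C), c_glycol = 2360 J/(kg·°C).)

|Q_silver| = |Q_glycol|:
0.478·235·(158 − 30.3) = m·2360·(30.3 − 23)
17228 m = 14345  ⇒  m ≈ 0.8326 kg

m ≈ 0.833 kg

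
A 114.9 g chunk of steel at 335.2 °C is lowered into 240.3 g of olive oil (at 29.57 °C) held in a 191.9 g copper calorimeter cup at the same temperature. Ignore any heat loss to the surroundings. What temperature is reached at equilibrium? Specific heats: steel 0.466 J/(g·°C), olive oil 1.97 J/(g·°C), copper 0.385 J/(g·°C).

Net heat exchanged in the isolated system is zero:
114.9·0.466·(T − 335.2) + 240.3·1.97·(T − 29.57) + 191.9·0.385·(T − 29.57) = 0
53.54(T − 335.2) + 473.39(T − 29.57) + 73.88(T − 29.57) = 0
600.82 T = 34131
T = 34131 / 600.82 = 56.8 °C

T_f ≈ 56.8 °C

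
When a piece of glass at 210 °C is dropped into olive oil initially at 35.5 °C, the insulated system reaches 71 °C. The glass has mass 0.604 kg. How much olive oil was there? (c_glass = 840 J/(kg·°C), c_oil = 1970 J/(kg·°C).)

Let T be the final temperature. ΣQ_i = 0:
0.604·840·(71 − 210) + m·1970·(71 − 35.5) = 0
69935 m = 70523
m = 70523/69935 ≈ 1.008 kg

m ≈ 1.01 kg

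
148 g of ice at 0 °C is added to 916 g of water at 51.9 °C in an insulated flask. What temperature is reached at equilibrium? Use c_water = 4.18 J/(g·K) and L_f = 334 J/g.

Energy balance with sensible and latent terms:
fusion: m_ice L_f = 148×334 = 49432; warm the meltwater: 618.64 T; water cools: 916×4.18×(T − 51.9) = 3828.9(T − 51.9)
4447.5 T = 198719 − 49432 = 149287
T ≈ 33.57 °C. Since T > 0 °C, the all-ice-melts assumption holds.

T_f ≈ 33.6 °C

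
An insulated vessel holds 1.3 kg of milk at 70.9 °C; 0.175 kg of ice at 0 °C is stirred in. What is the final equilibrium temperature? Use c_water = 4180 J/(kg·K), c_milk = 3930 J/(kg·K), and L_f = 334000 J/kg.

Energy balance with sensible and latent terms:
fusion: m_ice L_f = 0.175·334000 = 58450
  meltwater 0→T: 0.175·4180·T = 731.5 T
  milk cools: 1.3·3930·(T − 70.9) = 5109(T − 70.9)
5840.5 T = 362228 − 58450 = 303778
T ≈ 52.01 °C (positive, so assuming full melt was valid).

T_f ≈ 52.0 °C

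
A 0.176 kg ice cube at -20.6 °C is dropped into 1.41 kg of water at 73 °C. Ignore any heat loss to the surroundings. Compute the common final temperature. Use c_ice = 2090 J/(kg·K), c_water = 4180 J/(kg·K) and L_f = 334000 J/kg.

T_f ≈ 54.9 °C

Let T be the final temperature. ΣQ_i = 0:
warm ice to 0 °C: 0.176×2090×(0 − (-20.6)) = 7577.5
  fusion: m_ice L_f = 0.176×334000 = 58784
  warm the meltwater: 735.68 T
  water: 5893.8(T − 73)
6629.5 T = 430247 − 66362 = 363886
T ≈ 54.89 °C — above 0 °C, consistent with complete melting.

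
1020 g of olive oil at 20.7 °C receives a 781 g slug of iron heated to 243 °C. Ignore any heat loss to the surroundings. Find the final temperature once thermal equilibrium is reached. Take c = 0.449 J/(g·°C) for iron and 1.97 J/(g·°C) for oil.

T_f ≈ 53.7 °C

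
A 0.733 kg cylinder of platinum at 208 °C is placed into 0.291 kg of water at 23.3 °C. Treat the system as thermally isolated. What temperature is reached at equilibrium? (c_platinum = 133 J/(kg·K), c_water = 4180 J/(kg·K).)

T_f ≈ 37.0 °C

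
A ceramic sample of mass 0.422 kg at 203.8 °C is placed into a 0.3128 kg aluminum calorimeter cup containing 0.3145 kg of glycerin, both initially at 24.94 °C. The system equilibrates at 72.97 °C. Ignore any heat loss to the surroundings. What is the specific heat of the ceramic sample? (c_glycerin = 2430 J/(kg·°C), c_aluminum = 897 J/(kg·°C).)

c ≈ 909 J/(kg·°C)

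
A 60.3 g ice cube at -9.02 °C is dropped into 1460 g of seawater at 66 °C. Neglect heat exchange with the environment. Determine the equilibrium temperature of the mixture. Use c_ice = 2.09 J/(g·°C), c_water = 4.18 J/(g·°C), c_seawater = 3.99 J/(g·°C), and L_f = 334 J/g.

T_f ≈ 59.8 °C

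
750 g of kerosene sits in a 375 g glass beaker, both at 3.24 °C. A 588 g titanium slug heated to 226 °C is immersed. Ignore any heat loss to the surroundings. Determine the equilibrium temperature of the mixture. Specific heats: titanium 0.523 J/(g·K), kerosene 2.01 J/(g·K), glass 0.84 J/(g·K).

T_f ≈ 35.4 °C

T_f = Σ m_i c_i T_i / Σ m_i c_i:
T_f = (307.52*226 + 1507.5*3.24 + 315*3.24) / (307.52 + 1507.5 + 315)
    = 75405 / 2130 ≈ 35.40 °C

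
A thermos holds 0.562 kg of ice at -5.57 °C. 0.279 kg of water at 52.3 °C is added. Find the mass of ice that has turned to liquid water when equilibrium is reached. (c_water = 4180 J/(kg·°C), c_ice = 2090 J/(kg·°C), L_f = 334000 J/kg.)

Cooling the water to 0 °C releases 0.279·4180·52.3 = 60993 J.
Of that, 0.562·2090·5.57 = 6542.4 J goes to bring the ice to 0 °C, leaving 54451 J.
Melting all 0.562 kg of ice would need 0.562·334000 = 187708 J.
That's not enough to melt it all — equilibrium is at 0 °C with ice remaining.
m_melt = 54451 / L_f = 0.163 kg.

m_melted ≈ 0.163 kg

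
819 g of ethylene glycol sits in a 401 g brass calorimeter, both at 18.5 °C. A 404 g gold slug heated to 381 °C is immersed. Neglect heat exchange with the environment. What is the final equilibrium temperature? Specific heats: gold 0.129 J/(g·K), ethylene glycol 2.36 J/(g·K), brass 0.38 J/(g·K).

T_f ≈ 27.3 °C

Energy conservation, ΣQ = 0:
404×0.129×(T − 381) + 819×2.36×(T − 18.5) + 401×0.38×(T − 18.5) = 0
52.12(T − 381) + 1932.8(T − 18.5) + 152.38(T − 18.5) = 0
2137.3 T = 58433
T = 58433 / 2137.3 = 27.3 °C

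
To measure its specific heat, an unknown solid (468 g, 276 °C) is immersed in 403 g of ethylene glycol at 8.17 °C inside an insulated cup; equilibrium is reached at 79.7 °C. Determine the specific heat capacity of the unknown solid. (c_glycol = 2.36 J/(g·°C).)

m_s c (T_s − T_f) = m_glycol c_glycol (T_f − T_0):
468×c×(276 − 79.7) = 403×2.36×(79.7 − 8.17)
91868 c = 68031  ⇒  c ≈ 0.7405 J/(g·°C)

c ≈ 0.741 J/(g·°C)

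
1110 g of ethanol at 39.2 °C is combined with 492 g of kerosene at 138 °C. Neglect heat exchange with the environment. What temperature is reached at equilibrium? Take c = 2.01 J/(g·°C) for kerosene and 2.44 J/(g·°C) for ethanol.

T_f ≈ 65.6 °C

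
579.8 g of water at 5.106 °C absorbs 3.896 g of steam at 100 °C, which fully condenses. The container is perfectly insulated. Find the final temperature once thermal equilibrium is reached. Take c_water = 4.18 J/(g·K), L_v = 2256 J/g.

T_f ≈ 9.3 °C

Conservation of energy gives ΣQ = 0:
condense steam: −3.896·2256 = −8789.4; condensate cools 100→T: 3.896·4.18·(T − 100) = 16.29(T − 100); original water: 2423.6(T − 5.106)
2439.8 T = 8789.4 + 1628.5 + 12375 = 22793
T ≈ 9.34 °C (< 100 °C, so full condensation is consistent).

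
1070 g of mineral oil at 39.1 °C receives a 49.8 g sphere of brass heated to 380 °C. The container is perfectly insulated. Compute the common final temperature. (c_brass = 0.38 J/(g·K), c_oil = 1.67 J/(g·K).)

T_f ≈ 42.7 °C

Heat lost by the brass equals heat gained by the oil:
49.8*0.38*(380 − T) = 1070*1.67*(T − 39.1)
18.92(380 − T) = 1786.9(T − 39.1)
1805.8 T = 77059  ⇒  T ≈ 42.67 °C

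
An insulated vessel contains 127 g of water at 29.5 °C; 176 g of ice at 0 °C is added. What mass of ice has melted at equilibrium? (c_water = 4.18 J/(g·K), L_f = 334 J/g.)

m_melted ≈ 46.9 g

Water can give up m c ΔT = 127×4.18×29.5 = 15660 J before reaching 0 °C.
Melting all 176 g of ice would need 176×334 = 58784 J.
That's not enough to melt it all — equilibrium is at 0 °C with ice remaining.
m_melted×334 = 15660  ⇒  m_melted ≈ 46.89 g.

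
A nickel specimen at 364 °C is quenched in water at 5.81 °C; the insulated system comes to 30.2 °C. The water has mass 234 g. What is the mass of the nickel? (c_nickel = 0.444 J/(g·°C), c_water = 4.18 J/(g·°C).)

|Q_nickel| = |Q_water|:
m·0.444·(364 − 30.2) = 234·4.18·(30.2 − 5.81)
148.21 m = 23856  ⇒  m ≈ 161 g

m ≈ 161 g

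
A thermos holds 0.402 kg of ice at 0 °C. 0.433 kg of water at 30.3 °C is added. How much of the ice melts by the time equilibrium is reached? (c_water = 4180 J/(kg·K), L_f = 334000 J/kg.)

m_melted ≈ 0.164 kg

Heat available from the water dropping to 0 °C: 0.433×4180×30.3 = 54841 J.
Fully melting the ice requires m_ice L_f = 0.402×334000 = 134268 J.
Since 54841 < 134268 J, not all the ice melts; equilibrium is at 0 °C.
m_melted×334000 = 54841  ⇒  m_melted ≈ 0.1642 kg.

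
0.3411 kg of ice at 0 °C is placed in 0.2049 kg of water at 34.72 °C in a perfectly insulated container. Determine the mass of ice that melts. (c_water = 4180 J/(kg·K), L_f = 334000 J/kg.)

Water can give up m c ΔT = 0.2049×4180×34.72 = 29737 J before reaching 0 °C.
Fully melting the ice requires m_ice L_f = 0.3411×334000 = 113927 J.
That's not enough to melt it all — equilibrium is at 0 °C with ice remaining.
Mass melted = 29737/334000 ≈ 0.08903 kg.

m_melted ≈ 0.089 kg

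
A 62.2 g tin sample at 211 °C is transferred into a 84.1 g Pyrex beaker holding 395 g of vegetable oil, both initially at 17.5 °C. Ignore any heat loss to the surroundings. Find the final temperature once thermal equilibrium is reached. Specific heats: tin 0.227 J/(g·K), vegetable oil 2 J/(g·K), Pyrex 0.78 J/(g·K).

T_f ≈ 20.6 °C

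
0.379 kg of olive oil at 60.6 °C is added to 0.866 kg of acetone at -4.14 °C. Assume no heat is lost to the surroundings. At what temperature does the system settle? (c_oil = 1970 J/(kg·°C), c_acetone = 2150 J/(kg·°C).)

T_f ≈ 14.4 °C

Let T be the final temperature. ΣQ_i = 0:
0.379*1970*(T − 60.6) + 0.866*2150*(T − (-4.14)) = 0
(746.63 + 1861.9) T = 746.63*60.6 + 1861.9*(-4.14)
T = 37538/2608.5 ≈ 14.39 °C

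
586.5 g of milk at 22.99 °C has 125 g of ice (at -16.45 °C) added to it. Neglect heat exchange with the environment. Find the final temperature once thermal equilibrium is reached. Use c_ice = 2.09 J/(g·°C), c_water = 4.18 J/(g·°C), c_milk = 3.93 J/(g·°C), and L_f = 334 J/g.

T_f ≈ 2.5 °C

Energy conservation, ΣQ = 0:
warm ice to 0 °C: 125·2.09·(0 − (-16.45)) = 4297.6
  melt ice: 125·334 = 41750
  meltwater 0→T: 125·4.18·T = 522.5 T
  milk: 2304.9(T − 22.99)
2827.4 T = 52991 − 46048 = 6943.1
T ≈ 2.46 °C — above 0 °C, consistent with complete melting.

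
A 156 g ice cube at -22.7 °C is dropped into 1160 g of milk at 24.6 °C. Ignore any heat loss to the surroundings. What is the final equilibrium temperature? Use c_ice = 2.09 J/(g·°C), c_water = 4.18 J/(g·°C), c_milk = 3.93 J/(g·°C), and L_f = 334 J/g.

T_f ≈ 10.1 °C

Net heat exchanged in the isolated system is zero:
ice -22.7→0 °C: 156×2.09×22.7 = 7401.1; latent heat to melt: 156×334 = 52104; meltwater 0→T: 156×4.18×T = 652.08 T; milk cools: 1160×3.93×(T − 24.6) = 4558.8(T − 24.6)
5210.9 T = 112146 − 59505 = 52641
T ≈ 10.10 °C. Since T > 0 °C, the all-ice-melts assumption holds.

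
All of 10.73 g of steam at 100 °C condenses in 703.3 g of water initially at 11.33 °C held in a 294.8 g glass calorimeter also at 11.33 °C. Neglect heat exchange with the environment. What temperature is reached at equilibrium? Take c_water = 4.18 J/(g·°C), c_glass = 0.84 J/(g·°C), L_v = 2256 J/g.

T_f ≈ 20.0 °C

Sum of m c ΔT and latent-heat terms is zero:
condense steam: −10.73×2256 = −24207; condensate cools 100→T: 10.73×4.18×(T − 100) = 44.85(T − 100); original water: 2939.8(T − 11.33); cup: 247.63(T − 11.33)
3232.3 T = 24207 + 4485.1 + 36114 = 64806
T ≈ 20.05 °C (< 100 °C, so full condensation is consistent).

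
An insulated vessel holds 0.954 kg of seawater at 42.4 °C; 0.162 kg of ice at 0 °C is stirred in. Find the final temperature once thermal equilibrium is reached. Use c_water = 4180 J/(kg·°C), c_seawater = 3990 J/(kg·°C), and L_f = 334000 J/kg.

Net heat exchanged in the isolated system is zero:
latent heat to melt: 0.162·334000 = 54108
  meltwater 0→T: 0.162·4180·T = 677.16 T
  seawater: 3806.5(T − 42.4)
4483.6 T = 161394 − 54108 = 107286
T ≈ 23.93 °C — above 0 °C, consistent with complete melting.

T_f ≈ 23.9 °C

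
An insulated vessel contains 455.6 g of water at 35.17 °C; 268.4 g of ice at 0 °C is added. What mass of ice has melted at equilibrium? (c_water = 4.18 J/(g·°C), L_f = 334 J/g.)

m_melted ≈ 201 g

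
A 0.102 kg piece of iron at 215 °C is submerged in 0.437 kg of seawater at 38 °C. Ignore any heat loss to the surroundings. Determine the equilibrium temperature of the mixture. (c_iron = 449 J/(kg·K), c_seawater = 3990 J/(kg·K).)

T_f ≈ 42.5 °C

T_f = Σ m_i c_i T_i / Σ m_i c_i:
T_f = (45.8·215 + 1743.6·38) / (45.8 + 1743.6)
    = 76105 / 1789.4 ≈ 42.53 °C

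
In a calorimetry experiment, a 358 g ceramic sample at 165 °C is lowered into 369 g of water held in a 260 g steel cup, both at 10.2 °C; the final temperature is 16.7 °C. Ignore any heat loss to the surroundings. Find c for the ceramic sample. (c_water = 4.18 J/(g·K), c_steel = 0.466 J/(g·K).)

Heat gained plus heat lost sum to zero:
358×c×(16.7 − 165) + 369×4.18×(16.7 − 10.2) + 260×0.466×(16.7 − 10.2) = 0
-53091 c = -10813
c = -10813/-53091 ≈ 0.2037 J/(g·K)

c ≈ 0.204 J/(g·K)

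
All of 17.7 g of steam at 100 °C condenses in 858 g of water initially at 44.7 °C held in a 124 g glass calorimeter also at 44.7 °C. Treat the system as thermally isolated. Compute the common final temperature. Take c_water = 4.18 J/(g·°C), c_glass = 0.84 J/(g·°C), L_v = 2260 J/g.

T_f ≈ 56.4 °C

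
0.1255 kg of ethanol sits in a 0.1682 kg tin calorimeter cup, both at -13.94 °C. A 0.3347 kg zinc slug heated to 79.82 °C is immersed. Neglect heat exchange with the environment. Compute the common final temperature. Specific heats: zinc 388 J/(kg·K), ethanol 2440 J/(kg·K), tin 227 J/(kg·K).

Energy conservation, ΣQ = 0:
0.3347·388·(T − 79.82) + 0.1255·2440·(T − (-13.94)) + 0.1682·227·(T − (-13.94)) = 0
474.26 T = 5564.8
T ≈ 11.73 °C

T_f ≈ 11.7 °C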